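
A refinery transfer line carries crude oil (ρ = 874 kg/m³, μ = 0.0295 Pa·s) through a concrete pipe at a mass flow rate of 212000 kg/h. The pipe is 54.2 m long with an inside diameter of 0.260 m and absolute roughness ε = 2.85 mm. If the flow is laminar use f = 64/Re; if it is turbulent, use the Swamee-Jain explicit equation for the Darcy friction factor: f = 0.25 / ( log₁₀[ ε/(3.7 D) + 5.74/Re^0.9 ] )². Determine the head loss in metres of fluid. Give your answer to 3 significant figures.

h_f ≈ 0.773 m

ṁ = 212000 kg/h = 212000/3600 = 58.89 kg/s.
A = πD²/4 = π(0.26)²/4 = 0.05309 m²; mean velocity V = ṁ/(ρA) = 58.89/(874 · 0.05309) = 1.269 m/s.
Reynolds number Re = ρVD/μ = 874 · 1.269 · 0.26 / 0.0295 = 9776.
Re > 4000 → turbulent. Relative roughness ε/D = 0.00285/0.26 = 0.011. Swamee-Jain: f = 0.25/(log₁₀[0.011/3.7 + 5.74/9776^0.9])² = 0.25/(log₁₀[0.00296 + 0.00147])² = 0.25/(-2.353)² = 0.04515.
Darcy-Weisbach: ΔP = f(L/D)(ρV²/2) = 0.04515·(54.2/0.26)·(874·1.269²/2) = 0.04515·208.5·703.8 = 6624 Pa.
Head loss h_f = ΔP/(ρg) = 6624/(874·9.81) = 0.773 m.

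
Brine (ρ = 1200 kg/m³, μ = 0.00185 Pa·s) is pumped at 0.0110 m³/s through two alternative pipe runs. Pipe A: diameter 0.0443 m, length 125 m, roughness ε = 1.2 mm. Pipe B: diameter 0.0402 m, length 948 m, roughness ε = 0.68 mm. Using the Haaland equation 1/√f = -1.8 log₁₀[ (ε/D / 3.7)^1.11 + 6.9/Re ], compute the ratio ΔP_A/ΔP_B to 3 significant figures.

ΔP_A/ΔP_B ≈ 0.0973

Pipe A: V = Q/A = 0.011/0.001541 = 7.137 m/s; Re = 2.051e+05; ε/D = 0.0271; Haaland → f = 0.05509; ΔP_A = f(L/D)(ρV²/2) = 4.751e+06 Pa.
Pipe B: V = Q/A = 0.011/0.001269 = 8.667 m/s; Re = 2.26e+05; ε/D = 0.0169; Haaland → f = 0.04594; ΔP_B = f(L/D)(ρV²/2) = 4.882e+07 Pa.
ΔP_A/ΔP_B = 4.751e+06/4.882e+07 = 0.0973.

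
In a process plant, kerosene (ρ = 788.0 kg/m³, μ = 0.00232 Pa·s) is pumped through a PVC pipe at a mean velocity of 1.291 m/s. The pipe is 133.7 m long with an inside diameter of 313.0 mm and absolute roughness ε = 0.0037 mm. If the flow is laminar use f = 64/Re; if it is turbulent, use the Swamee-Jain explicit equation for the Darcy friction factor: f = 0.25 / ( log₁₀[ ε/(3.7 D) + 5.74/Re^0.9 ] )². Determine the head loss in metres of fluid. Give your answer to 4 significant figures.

h_f ≈ 0.6105 m

Reynolds number Re = ρVD/μ = 788 · 1.291 · 0.313 / 0.00232 = 1.372e+05.
Re > 4000 → turbulent. Relative roughness ε/D = 3.7e-06/0.313 = 1.18e-05. Swamee-Jain: f = 0.25/(log₁₀[1.18e-05/3.7 + 5.74/1.372e+05^0.9])² = 0.25/(log₁₀[3.19e-06 + 0.000137])² = 0.25/(-3.855)² = 0.01682.
Darcy-Weisbach: ΔP = f(L/D)(ρV²/2) = 0.01682·(133.7/0.313)·(788·1.291²/2) = 0.01682·427.2·656.7 = 4719 Pa.
Head loss h_f = ΔP/(ρg) = 4719/(788·9.81) = 0.6105 m.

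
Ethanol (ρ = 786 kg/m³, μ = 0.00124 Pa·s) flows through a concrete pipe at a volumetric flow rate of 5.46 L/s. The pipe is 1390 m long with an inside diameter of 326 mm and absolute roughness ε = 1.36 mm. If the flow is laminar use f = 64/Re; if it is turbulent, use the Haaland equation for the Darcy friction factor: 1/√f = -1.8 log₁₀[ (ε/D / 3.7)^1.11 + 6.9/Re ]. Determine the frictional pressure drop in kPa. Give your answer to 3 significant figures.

ΔP ≈ 0.249 kPa

Q = 5.46 L/s = 5.46/1000 = 0.00546 m³/s.
Cross-sectional area A = πD²/4 = π(0.326)²/4 = 0.08347 m²; mean velocity V = Q/A = 0.00546/0.08347 = 0.06541 m/s.
Reynolds number Re = ρVD/μ = 786 · 0.06541 · 0.326 / 0.00124 = 1.352e+04.
Re > 4000 → turbulent. Relative roughness ε/D = 0.00136/0.326 = 0.00417. Haaland: 1/√f = -1.8 log₁₀[(0.00417/3.7)^1.11 + 6.9/1.352e+04] = -1.8 log₁₀[0.000534 + 0.00051] = 5.366, so f = 0.03473.
Darcy-Weisbach: ΔP = f(L/D)(ρV²/2) = 0.03473·(1390/0.326)·(786·0.06541²/2) = 0.03473·4264·1.682 = 249 Pa.
ΔP = 249 Pa = 0.249 kPa.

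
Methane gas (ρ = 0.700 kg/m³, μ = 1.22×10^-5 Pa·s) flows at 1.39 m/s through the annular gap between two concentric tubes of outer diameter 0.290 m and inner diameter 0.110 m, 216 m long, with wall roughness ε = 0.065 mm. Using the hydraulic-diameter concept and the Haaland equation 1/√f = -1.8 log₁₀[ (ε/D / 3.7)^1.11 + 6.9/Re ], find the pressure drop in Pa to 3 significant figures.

ΔP ≈ 23.2 Pa

Hydraulic diameter D_h = 4A/P = D_o - D_i = 0.29 - 0.11 = 0.18 m.
Re = ρVD_h/μ = 0.7·1.39·0.18/1.22e-05 = 1.436e+04.
ε/D_h = 6.5e-05/0.18 = 0.000361; Haaland gives 1/√f = -1.8 log₁₀[3.53e-05+0.000481] = 5.917, so f = 0.02856.
ΔP = f(L/D_h)(ρV²/2) = 0.02856·216/0.18·0.6762 = 23.18 Pa.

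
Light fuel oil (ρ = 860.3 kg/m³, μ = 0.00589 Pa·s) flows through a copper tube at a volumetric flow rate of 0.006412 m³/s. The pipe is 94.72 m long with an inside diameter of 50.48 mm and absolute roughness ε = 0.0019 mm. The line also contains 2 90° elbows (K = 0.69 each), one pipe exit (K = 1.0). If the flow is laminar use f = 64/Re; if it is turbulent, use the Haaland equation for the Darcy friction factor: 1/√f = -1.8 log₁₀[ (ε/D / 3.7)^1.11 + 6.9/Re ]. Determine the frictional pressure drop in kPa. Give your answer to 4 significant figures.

Cross-sectional area A = πD²/4 = π(0.05048)²/4 = 0.002001 m²; mean velocity V = Q/A = 0.006412/0.002001 = 3.204 m/s.
Reynolds number Re = ρVD/μ = 860.3 · 3.204 · 0.05048 / 0.00589 = 2.362e+04.
Re > 4000 → turbulent. Relative roughness ε/D = 1.9e-06/0.05048 = 3.76e-05. Haaland: 1/√f = -1.8 log₁₀[(3.76e-05/3.7)^1.11 + 6.9/2.362e+04] = -1.8 log₁₀[2.87e-06 + 0.000292] = 6.354, so f = 0.02477.
Total minor-loss coefficient ΣK = 2·0.69 + 1·1 = 2.38.
ΔP = [f·L/D + ΣK]·(ρV²/2) = [0.02477·94.72/0.05048 + 2.38]·(860.3·3.204²/2) = [46.47 + 2.38]·4415 = 2.157e+05 Pa.
ΔP = 2.157e+05 Pa = 215.7 kPa.

ΔP ≈ 215.7 kPa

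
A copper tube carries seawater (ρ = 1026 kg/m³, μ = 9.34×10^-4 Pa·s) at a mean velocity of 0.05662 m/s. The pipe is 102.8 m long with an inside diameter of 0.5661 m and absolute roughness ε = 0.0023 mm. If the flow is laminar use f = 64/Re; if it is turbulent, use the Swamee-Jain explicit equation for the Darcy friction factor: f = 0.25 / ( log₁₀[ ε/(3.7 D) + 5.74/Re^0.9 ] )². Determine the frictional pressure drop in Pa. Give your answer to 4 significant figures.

ΔP ≈ 6.725 Pa

Reynolds number Re = ρVD/μ = 1026 · 0.05662 · 0.5661 / 0.000934 = 3.521e+04.
Re > 4000 → turbulent. Relative roughness ε/D = 2.3e-06/0.5661 = 4.06e-06. Swamee-Jain: f = 0.25/(log₁₀[4.06e-06/3.7 + 5.74/3.521e+04^0.9])² = 0.25/(log₁₀[1.1e-06 + 0.000464])² = 0.25/(-3.332)² = 0.02252.
Darcy-Weisbach: ΔP = f(L/D)(ρV²/2) = 0.02252·(102.8/0.5661)·(1026·0.05662²/2) = 0.02252·181.6·1.645 = 6.725 Pa.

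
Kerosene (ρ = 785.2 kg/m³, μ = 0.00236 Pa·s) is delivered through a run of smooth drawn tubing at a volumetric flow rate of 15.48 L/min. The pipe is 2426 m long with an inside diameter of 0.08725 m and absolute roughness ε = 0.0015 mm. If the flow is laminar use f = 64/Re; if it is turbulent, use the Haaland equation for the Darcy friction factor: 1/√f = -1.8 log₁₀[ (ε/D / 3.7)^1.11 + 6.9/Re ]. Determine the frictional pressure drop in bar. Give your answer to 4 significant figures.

Q = 15.48 L/min = 15.48/60000 = 0.000258 m³/s.
Cross-sectional area A = πD²/4 = π(0.08725)²/4 = 0.005979 m²; mean velocity V = Q/A = 0.000258/0.005979 = 0.04315 m/s.
Reynolds number Re = ρVD/μ = 785.2 · 0.04315 · 0.08725 / 0.00236 = 1253.
Re < 2300 → laminar flow, so f = 64/Re = 64/1253 = 0.05109 (the turbulent correlation is not needed).
Darcy-Weisbach: ΔP = f(L/D)(ρV²/2) = 0.05109·(2426/0.08725)·(785.2·0.04315²/2) = 0.05109·2.781e+04·0.7311 = 1039 Pa.
ΔP = 1039 Pa = 0.01039 bar.

ΔP ≈ 0.01039 bar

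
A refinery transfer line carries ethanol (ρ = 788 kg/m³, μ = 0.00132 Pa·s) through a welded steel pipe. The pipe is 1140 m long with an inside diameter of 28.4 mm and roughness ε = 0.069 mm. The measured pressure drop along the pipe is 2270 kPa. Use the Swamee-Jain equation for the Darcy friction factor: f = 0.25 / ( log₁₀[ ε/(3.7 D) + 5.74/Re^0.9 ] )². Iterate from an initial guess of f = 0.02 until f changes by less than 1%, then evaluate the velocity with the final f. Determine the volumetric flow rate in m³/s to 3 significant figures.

Q ≈ 0.00142 m³/s

Rearranging Darcy-Weisbach: V = √(2·ΔP·D/(f·L·ρ)). With ε/D = 6.9e-05/0.0284 = 0.00243, iterate starting from f = 0.02:
  f = 0.02 → V = √(2·2.27e+06·0.0284/(0.02·1140·788)) = 2.679 m/s; Re = ρVD/μ = 4.542e+04; f → 0.02799
  f = 0.02799 → V = 2.265 m/s; Re = 3.84e+04; f → 0.02846
  f = 0.02846 → V = 2.246 m/s; Re = 3.808e+04; f → 0.02848
Converged (Δf/f < 1%). With the final f = 0.02848: V = √(2·2.27e+06·0.0284/(0.02848·1140·788)) = 2.245 m/s.
Q = V·A = 2.245·(π/4·0.0284²) = 0.001422 m³/s = 0.00142 m³/s.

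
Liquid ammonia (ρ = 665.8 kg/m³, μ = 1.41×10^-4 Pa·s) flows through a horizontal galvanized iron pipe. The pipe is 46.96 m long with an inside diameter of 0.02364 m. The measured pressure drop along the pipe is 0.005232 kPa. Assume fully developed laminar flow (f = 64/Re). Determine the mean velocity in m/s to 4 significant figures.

For laminar flow, f = 64/Re with Re = ρVD/μ, so Darcy-Weisbach reduces to ΔP = 32μLV/D². Solving for V: V = ΔP·D²/(32μL) = 5.232·(0.02364)²/(32·0.000141·46.96) = 0.0138 m/s.
Check: Re = ρVD/μ = 665.8·0.0138·0.02364/0.000141 = 1540 < 2300, so the laminar assumption holds.

V ≈ 0.01380 m/s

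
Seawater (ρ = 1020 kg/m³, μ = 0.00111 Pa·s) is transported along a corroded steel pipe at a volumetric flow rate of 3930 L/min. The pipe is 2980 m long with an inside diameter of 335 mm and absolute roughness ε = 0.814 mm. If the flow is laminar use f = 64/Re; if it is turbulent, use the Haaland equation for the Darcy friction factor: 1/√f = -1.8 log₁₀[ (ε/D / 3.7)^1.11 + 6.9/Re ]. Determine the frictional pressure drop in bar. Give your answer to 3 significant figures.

Q = 3930 L/min = 3930/60000 = 0.0655 m³/s.
Cross-sectional area A = πD²/4 = π(0.335)²/4 = 0.08814 m²; mean velocity V = Q/A = 0.0655/0.08814 = 0.7431 m/s.
Reynolds number Re = ρVD/μ = 1020 · 0.7431 · 0.335 / 0.00111 = 2.288e+05.
Re > 4000 → turbulent. Relative roughness ε/D = 0.000814/0.335 = 0.00243. Haaland: 1/√f = -1.8 log₁₀[(0.00243/3.7)^1.11 + 6.9/2.288e+05] = -1.8 log₁₀[0.000293 + 3.02e-05] = 6.282, so f = 0.02534.
Darcy-Weisbach: ΔP = f(L/D)(ρV²/2) = 0.02534·(2980/0.335)·(1020·0.7431²/2) = 0.02534·8896·281.6 = 6.348e+04 Pa.
ΔP = 6.348e+04 Pa = 0.635 bar.

ΔP ≈ 0.635 bar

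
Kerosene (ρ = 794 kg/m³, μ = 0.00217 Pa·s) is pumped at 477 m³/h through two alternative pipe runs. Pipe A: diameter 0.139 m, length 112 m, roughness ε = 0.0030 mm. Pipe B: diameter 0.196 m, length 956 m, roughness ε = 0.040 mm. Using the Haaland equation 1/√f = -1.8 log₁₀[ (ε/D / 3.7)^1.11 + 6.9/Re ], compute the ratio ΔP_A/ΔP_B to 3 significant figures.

ΔP_A/ΔP_B ≈ 0.554

Pipe A: V = Q/A = 0.1325/0.01517 = 8.732 m/s; Re = 4.441e+05; ε/D = 2.16e-05; Haaland → f = 0.01358; ΔP_A = f(L/D)(ρV²/2) = 3.312e+05 Pa.
Pipe B: V = Q/A = 0.1325/0.03017 = 4.392 m/s; Re = 3.149e+05; ε/D = 0.000204; Haaland → f = 0.01601; ΔP_B = f(L/D)(ρV²/2) = 5.979e+05 Pa.
ΔP_A/ΔP_B = 3.312e+05/5.979e+05 = 0.554.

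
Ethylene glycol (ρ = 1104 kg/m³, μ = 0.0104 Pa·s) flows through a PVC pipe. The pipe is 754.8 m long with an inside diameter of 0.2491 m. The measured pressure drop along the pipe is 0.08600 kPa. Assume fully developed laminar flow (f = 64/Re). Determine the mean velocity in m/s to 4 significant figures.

For laminar flow, f = 64/Re with Re = ρVD/μ, so Darcy-Weisbach reduces to ΔP = 32μLV/D². Solving for V: V = ΔP·D²/(32μL) = 86·(0.2491)²/(32·0.0104·754.8) = 0.02124 m/s.
Check: Re = ρVD/μ = 1104·0.02124·0.2491/0.0104 = 561.7 < 2300, so the laminar assumption holds.

V ≈ 0.02124 m/s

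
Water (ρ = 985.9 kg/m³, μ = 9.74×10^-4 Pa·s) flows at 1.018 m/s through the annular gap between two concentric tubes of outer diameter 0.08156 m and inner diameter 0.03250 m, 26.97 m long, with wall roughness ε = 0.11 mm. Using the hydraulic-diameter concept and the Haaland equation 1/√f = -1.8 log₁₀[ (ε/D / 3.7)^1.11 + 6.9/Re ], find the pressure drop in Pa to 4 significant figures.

ΔP ≈ 7530 Pa

Hydraulic diameter D_h = 4A/P = D_o - D_i = 0.08156 - 0.0325 = 0.04906 m.
Re = ρVD_h/μ = 985.9·1.018·0.04906/0.000974 = 5.055e+04.
ε/D_h = 0.00011/0.04906 = 0.00224; Haaland gives 1/√f = -1.8 log₁₀[0.000268+0.000136] = 6.107, so f = 0.02681.
ΔP = f(L/D_h)(ρV²/2) = 0.02681·26.97/0.04906·510.9 = 7530 Pa.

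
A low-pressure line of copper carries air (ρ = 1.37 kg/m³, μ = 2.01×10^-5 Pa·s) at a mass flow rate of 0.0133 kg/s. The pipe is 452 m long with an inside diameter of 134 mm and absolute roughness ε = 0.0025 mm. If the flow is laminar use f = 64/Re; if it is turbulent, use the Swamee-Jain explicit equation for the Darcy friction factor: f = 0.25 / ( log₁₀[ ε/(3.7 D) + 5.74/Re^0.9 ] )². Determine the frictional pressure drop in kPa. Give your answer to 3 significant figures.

A = πD²/4 = π(0.134)²/4 = 0.0141 m²; mean velocity V = ṁ/(ρA) = 0.0133/(1.37 · 0.0141) = 0.6884 m/s.
Reynolds number Re = ρVD/μ = 1.37 · 0.6884 · 0.134 / 2.01e-05 = 6287.
Re > 4000 → turbulent. Relative roughness ε/D = 2.5e-06/0.134 = 1.87e-05. Swamee-Jain: f = 0.25/(log₁₀[1.87e-05/3.7 + 5.74/6287^0.9])² = 0.25/(log₁₀[5.04e-06 + 0.00219])² = 0.25/(-2.659)² = 0.03537.
Darcy-Weisbach: ΔP = f(L/D)(ρV²/2) = 0.03537·(452/0.134)·(1.37·0.6884²/2) = 0.03537·3373·0.3246 = 38.72 Pa.
ΔP = 38.72 Pa = 0.0387 kPa.

ΔP ≈ 0.0387 kPa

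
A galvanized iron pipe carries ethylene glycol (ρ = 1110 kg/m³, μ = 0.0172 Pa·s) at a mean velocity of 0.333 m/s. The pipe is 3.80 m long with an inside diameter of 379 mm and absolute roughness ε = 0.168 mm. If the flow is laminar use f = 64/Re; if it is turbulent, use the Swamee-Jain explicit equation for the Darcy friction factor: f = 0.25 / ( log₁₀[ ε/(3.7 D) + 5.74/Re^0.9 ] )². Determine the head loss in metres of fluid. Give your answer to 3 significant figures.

Reynolds number Re = ρVD/μ = 1110 · 0.333 · 0.379 / 0.0172 = 8145.
Re > 4000 → turbulent. Relative roughness ε/D = 0.000168/0.379 = 0.000443. Swamee-Jain: f = 0.25/(log₁₀[0.000443/3.7 + 5.74/8145^0.9])² = 0.25/(log₁₀[0.00012 + 0.00173])² = 0.25/(-2.732)² = 0.0335.
Darcy-Weisbach: ΔP = f(L/D)(ρV²/2) = 0.0335·(3.8/0.379)·(1110·0.333²/2) = 0.0335·10.03·61.54 = 20.67 Pa.
Head loss h_f = ΔP/(ρg) = 20.67/(1110·9.81) = 0.00190 m.

h_f ≈ 0.00190 m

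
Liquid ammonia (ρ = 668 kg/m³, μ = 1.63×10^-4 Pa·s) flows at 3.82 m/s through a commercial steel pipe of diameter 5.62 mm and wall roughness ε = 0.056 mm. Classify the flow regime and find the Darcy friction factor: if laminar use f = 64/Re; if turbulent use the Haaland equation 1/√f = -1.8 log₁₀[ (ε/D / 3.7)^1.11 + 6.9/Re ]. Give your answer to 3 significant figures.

f ≈ 0.0386

Re = ρVD/μ = 668·3.82·0.00562/0.000163 = 8.798e+04.
Re > 4000 → turbulent. ε/D = 5.6e-05/0.00562 = 0.00996; Haaland: 1/√f = -1.8 log₁₀[0.0014 + 7.84e-05] = 5.092, so f = 0.03857.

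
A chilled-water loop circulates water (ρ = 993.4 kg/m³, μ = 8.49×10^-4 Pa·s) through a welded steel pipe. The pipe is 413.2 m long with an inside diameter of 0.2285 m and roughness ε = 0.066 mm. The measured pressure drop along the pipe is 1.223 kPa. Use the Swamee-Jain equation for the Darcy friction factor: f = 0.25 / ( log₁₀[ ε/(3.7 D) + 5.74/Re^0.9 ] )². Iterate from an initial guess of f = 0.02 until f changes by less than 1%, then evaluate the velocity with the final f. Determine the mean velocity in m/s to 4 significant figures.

Rearranging Darcy-Weisbach: V = √(2·ΔP·D/(f·L·ρ)). With ε/D = 6.6e-05/0.2285 = 0.000289, iterate starting from f = 0.02:
  f = 0.02 → V = √(2·1223·0.2285/(0.02·413.2·993.4)) = 0.2609 m/s; Re = ρVD/μ = 6.976e+04; f → 0.02061
  f = 0.02061 → V = 0.257 m/s; Re = 6.872e+04; f → 0.02066
Converged (Δf/f < 1%). With the final f = 0.02066: V = √(2·1223·0.2285/(0.02066·413.2·993.4)) = 0.2567 m/s.

V ≈ 0.2567 m/s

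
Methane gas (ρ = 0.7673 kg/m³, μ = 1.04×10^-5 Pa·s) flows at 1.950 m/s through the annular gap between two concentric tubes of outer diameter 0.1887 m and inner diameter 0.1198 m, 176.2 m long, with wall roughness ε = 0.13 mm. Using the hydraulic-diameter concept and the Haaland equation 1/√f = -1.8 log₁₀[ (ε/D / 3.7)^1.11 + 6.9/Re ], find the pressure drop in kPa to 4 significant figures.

ΔP ≈ 0.1248 kPa

Hydraulic diameter D_h = 4A/P = D_o - D_i = 0.1887 - 0.1198 = 0.0689 m.
Re = ρVD_h/μ = 0.7673·1.95·0.0689/1.04e-05 = 9913.
ε/D_h = 0.00013/0.0689 = 0.00189; Haaland gives 1/√f = -1.8 log₁₀[0.000221+0.000696] = 5.467, so f = 0.03346.
ΔP = f(L/D_h)(ρV²/2) = 0.03346·176.2/0.0689·1.459 = 124.8 Pa.
ΔP = 0.1248 kPa.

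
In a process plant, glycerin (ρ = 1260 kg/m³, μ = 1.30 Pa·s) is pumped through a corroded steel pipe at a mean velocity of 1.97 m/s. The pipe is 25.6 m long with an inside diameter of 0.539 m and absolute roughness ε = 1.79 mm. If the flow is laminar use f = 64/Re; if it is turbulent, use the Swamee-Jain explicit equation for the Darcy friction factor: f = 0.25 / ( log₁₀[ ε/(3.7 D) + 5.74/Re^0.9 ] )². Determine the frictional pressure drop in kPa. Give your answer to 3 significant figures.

ΔP ≈ 7.22 kPa

Reynolds number Re = ρVD/μ = 1260 · 1.97 · 0.539 / 1.3 = 1029.
Re < 2300 → laminar flow, so f = 64/Re = 64/1029 = 0.06219 (the turbulent correlation is not needed).
Darcy-Weisbach: ΔP = f(L/D)(ρV²/2) = 0.06219·(25.6/0.539)·(1260·1.97²/2) = 0.06219·47.5·2445 = 7221 Pa.
ΔP = 7221 Pa = 7.22 kPa.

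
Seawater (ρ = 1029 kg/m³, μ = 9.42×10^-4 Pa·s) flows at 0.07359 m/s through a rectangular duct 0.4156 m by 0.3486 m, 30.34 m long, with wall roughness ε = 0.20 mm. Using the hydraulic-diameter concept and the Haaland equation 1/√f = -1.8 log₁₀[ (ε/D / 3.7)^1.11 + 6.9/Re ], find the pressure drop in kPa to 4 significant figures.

Hydraulic diameter D_h = 4A/P = 4·(0.4156·0.3486)/(2·(0.4156+0.3486)) = 0.5795/1.528 = 0.3792 m.
Re = ρVD_h/μ = 1029·0.07359·0.3792/0.000942 = 3.048e+04.
ε/D_h = 0.0002/0.3792 = 0.000527; Haaland gives 1/√f = -1.8 log₁₀[5.38e-05+0.000226] = 6.395, so f = 0.02446.
ΔP = f(L/D_h)(ρV²/2) = 0.02446·30.34/0.3792·2.786 = 5.452 Pa.
ΔP = 0.005452 kPa.

ΔP ≈ 0.005452 kPa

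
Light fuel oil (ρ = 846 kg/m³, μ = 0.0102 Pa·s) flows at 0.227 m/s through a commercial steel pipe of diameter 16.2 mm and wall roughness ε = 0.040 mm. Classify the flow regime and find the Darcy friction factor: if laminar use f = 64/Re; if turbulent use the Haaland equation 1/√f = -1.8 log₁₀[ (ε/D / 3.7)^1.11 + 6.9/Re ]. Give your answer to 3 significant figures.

f ≈ 0.210

Re = ρVD/μ = 846·0.227·0.0162/0.0102 = 305.
Re < 2300 → laminar, so f = 64/Re = 0.2098 (roughness is irrelevant in laminar flow).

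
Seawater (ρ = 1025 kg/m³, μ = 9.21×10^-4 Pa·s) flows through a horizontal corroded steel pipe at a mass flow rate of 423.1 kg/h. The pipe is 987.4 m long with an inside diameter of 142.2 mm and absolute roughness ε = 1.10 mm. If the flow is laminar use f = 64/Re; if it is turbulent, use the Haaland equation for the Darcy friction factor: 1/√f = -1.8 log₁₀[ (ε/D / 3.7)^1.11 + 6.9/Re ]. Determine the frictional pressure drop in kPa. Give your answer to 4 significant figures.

ΔP ≈ 0.01039 kPa

ṁ = 423.1 kg/h = 423.1/3600 = 0.1175 kg/s.
A = πD²/4 = π(0.1422)²/4 = 0.01588 m²; mean velocity V = ṁ/(ρA) = 0.1175/(1025 · 0.01588) = 0.00722 m/s.
Reynolds number Re = ρVD/μ = 1025 · 0.00722 · 0.1422 / 0.000921 = 1143.
Re < 2300 → laminar flow, so f = 64/Re = 64/1143 = 0.05601 (the turbulent correlation is not needed).
Darcy-Weisbach: ΔP = f(L/D)(ρV²/2) = 0.05601·(987.4/0.1422)·(1025·0.00722²/2) = 0.05601·6944·0.02671 = 10.39 Pa.
ΔP = 10.39 Pa = 0.01039 kPa.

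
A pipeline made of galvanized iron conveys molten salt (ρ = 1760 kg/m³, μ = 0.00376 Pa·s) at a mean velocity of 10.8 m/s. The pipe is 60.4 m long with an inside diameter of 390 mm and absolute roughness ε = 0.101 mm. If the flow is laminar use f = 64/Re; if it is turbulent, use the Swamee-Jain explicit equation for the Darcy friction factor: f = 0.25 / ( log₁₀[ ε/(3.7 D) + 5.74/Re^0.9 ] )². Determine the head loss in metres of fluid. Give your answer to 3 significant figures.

h_f ≈ 13.8 m

Reynolds number Re = ρVD/μ = 1760 · 10.8 · 0.39 / 0.00376 = 1.972e+06.
Re > 4000 → turbulent. Relative roughness ε/D = 0.000101/0.39 = 0.000259. Swamee-Jain: f = 0.25/(log₁₀[0.000259/3.7 + 5.74/1.972e+06^0.9])² = 0.25/(log₁₀[7e-05 + 1.24e-05])² = 0.25/(-4.084)² = 0.01499.
Darcy-Weisbach: ΔP = f(L/D)(ρV²/2) = 0.01499·(60.4/0.39)·(1760·10.8²/2) = 0.01499·154.9·1.026e+05 = 2.383e+05 Pa.
Head loss h_f = ΔP/(ρg) = 2.383e+05/(1760·9.81) = 13.8 m.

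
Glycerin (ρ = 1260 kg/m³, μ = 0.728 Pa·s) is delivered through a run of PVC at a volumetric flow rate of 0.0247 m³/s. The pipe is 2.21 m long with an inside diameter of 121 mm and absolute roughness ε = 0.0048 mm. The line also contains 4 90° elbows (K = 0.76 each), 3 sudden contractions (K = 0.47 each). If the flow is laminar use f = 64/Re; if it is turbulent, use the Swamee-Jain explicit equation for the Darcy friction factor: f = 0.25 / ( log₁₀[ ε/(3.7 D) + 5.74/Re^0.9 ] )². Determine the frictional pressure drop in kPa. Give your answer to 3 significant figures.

Cross-sectional area A = πD²/4 = π(0.121)²/4 = 0.0115 m²; mean velocity V = Q/A = 0.0247/0.0115 = 2.148 m/s.
Reynolds number Re = ρVD/μ = 1260 · 2.148 · 0.121 / 0.728 = 449.8.
Re < 2300 → laminar flow, so f = 64/Re = 64/449.8 = 0.1423 (the turbulent correlation is not needed).
Total minor-loss coefficient ΣK = 4·0.76 + 3·0.47 = 4.45.
ΔP = [f·L/D + ΣK]·(ρV²/2) = [0.1423·2.21/0.121 + 4.45]·(1260·2.148²/2) = [2.599 + 4.45]·2907 = 2.049e+04 Pa.
ΔP = 2.049e+04 Pa = 20.5 kPa.

ΔP ≈ 20.5 kPa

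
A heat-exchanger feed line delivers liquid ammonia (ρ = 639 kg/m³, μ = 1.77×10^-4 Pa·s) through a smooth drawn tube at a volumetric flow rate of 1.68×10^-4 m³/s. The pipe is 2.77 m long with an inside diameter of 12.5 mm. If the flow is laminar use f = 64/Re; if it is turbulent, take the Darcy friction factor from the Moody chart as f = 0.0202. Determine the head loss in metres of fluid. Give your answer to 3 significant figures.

Cross-sectional area A = πD²/4 = π(0.0125)²/4 = 0.0001227 m²; mean velocity V = Q/A = 0.000168/0.0001227 = 1.369 m/s.
Reynolds number Re = ρVD/μ = 639 · 1.369 · 0.0125 / 0.000177 = 6.178e+04.
Re > 4000 → turbulent; use the Moody-chart value f = 0.0202.
Darcy-Weisbach: ΔP = f(L/D)(ρV²/2) = 0.0202·(2.77/0.0125)·(639·1.369²/2) = 0.0202·221.6·598.8 = 2680 Pa.
Head loss h_f = ΔP/(ρg) = 2680/(639·9.81) = 0.428 m.

h_f ≈ 0.428 m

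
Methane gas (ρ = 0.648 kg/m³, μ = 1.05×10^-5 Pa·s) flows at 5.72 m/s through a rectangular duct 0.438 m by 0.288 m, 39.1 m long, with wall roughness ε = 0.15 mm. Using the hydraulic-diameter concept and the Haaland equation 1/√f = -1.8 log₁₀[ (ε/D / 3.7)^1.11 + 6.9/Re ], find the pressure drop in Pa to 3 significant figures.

Hydraulic diameter D_h = 4A/P = 4·(0.438·0.288)/(2·(0.438+0.288)) = 0.5046/1.452 = 0.3475 m.
Re = ρVD_h/μ = 0.648·5.72·0.3475/1.05e-05 = 1.227e+05.
ε/D_h = 0.00015/0.3475 = 0.000432; Haaland gives 1/√f = -1.8 log₁₀[4.31e-05+5.62e-05] = 7.205, so f = 0.01926.
ΔP = f(L/D_h)(ρV²/2) = 0.01926·39.1/0.3475·10.6 = 22.97 Pa.

ΔP ≈ 23.0 Pa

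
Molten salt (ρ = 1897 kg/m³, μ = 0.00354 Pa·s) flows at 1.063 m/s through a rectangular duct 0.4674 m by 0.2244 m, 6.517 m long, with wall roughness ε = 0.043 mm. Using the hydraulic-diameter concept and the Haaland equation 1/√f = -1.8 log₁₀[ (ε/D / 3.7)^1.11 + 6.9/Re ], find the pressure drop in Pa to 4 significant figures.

ΔP ≈ 388.1 Pa

Hydraulic diameter D_h = 4A/P = 4·(0.4674·0.2244)/(2·(0.4674+0.2244)) = 0.4195/1.384 = 0.3032 m.
Re = ρVD_h/μ = 1897·1.063·0.3032/0.00354 = 1.727e+05.
ε/D_h = 4.3e-05/0.3032 = 0.000142; Haaland gives 1/√f = -1.8 log₁₀[1.25e-05+3.99e-05] = 7.704, so f = 0.01685.
ΔP = f(L/D_h)(ρV²/2) = 0.01685·6.517/0.3032·1072 = 388.1 Pa.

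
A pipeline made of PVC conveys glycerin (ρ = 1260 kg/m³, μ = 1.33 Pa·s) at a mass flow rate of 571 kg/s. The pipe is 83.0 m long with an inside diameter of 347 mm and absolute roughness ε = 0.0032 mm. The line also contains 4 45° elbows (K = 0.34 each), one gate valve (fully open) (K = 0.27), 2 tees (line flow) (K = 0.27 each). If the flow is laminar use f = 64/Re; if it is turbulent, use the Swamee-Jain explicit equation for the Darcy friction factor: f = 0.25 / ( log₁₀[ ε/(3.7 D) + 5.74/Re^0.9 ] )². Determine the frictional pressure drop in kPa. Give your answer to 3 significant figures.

A = πD²/4 = π(0.347)²/4 = 0.09457 m²; mean velocity V = ṁ/(ρA) = 571/(1260 · 0.09457) = 4.792 m/s.
Reynolds number Re = ρVD/μ = 1260 · 4.792 · 0.347 / 1.33 = 1575.
Re < 2300 → laminar flow, so f = 64/Re = 64/1575 = 0.04063 (the turbulent correlation is not needed).
Total minor-loss coefficient ΣK = 4·0.34 + 1·0.27 + 2·0.27 = 2.17.
ΔP = [f·L/D + ΣK]·(ρV²/2) = [0.04063·83/0.347 + 2.17]·(1260·4.792²/2) = [9.718 + 2.17]·1.447e+04 = 1.72e+05 Pa.
ΔP = 1.72e+05 Pa = 172 kPa.

ΔP ≈ 172 kPa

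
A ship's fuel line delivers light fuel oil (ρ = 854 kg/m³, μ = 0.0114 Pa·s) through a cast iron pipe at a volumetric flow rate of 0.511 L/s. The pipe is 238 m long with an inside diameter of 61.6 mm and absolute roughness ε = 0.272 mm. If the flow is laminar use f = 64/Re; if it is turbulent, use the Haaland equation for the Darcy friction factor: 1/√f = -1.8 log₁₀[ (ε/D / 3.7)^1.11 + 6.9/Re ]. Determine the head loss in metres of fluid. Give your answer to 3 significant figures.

Q = 0.511 L/s = 0.511/1000 = 0.000511 m³/s.
Cross-sectional area A = πD²/4 = π(0.0616)²/4 = 0.00298 m²; mean velocity V = Q/A = 0.000511/0.00298 = 0.1715 m/s.
Reynolds number Re = ρVD/μ = 854 · 0.1715 · 0.0616 / 0.0114 = 791.2.
Re < 2300 → laminar flow, so f = 64/Re = 64/791.2 = 0.08089 (the turbulent correlation is not needed).
Darcy-Weisbach: ΔP = f(L/D)(ρV²/2) = 0.08089·(238/0.0616)·(854·0.1715²/2) = 0.08089·3864·12.55 = 3923 Pa.
Head loss h_f = ΔP/(ρg) = 3923/(854·9.81) = 0.468 m.

h_f ≈ 0.468 m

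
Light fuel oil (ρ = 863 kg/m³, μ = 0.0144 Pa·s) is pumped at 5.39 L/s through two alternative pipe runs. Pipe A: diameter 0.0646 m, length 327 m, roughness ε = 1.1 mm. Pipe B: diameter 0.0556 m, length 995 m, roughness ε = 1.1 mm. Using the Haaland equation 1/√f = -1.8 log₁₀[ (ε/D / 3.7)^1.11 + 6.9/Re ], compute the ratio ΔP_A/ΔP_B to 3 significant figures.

Pipe A: V = Q/A = 0.00539/0.003278 = 1.644 m/s; Re = 6367; ε/D = 0.017; Haaland → f = 0.05184; ΔP_A = f(L/D)(ρV²/2) = 3.062e+05 Pa.
Pipe B: V = Q/A = 0.00539/0.002428 = 2.22 m/s; Re = 7397; ε/D = 0.0198; Haaland → f = 0.05338; ΔP_B = f(L/D)(ρV²/2) = 2.032e+06 Pa.
ΔP_A/ΔP_B = 3.062e+05/2.032e+06 = 0.151.

ΔP_A/ΔP_B ≈ 0.151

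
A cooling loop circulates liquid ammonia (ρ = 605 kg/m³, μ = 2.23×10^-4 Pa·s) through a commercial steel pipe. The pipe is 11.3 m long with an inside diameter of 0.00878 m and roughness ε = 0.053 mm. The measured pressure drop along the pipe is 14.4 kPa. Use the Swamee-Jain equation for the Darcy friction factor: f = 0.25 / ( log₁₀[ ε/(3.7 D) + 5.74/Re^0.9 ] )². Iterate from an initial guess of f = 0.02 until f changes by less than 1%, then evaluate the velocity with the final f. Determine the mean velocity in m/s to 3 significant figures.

Rearranging Darcy-Weisbach: V = √(2·ΔP·D/(f·L·ρ)). With ε/D = 5.3e-05/0.00878 = 0.00604, iterate starting from f = 0.02:
  f = 0.02 → V = √(2·1.44e+04·0.00878/(0.02·11.3·605)) = 1.36 m/s; Re = ρVD/μ = 3.239e+04; f → 0.03504
  f = 0.03504 → V = 1.027 m/s; Re = 2.447e+04; f → 0.03579
  f = 0.03579 → V = 1.017 m/s; Re = 2.421e+04; f → 0.03582
Converged (Δf/f < 1%). With the final f = 0.03582: V = √(2·1.44e+04·0.00878/(0.03582·11.3·605)) = 1.016 m/s.

V ≈ 1.02 m/s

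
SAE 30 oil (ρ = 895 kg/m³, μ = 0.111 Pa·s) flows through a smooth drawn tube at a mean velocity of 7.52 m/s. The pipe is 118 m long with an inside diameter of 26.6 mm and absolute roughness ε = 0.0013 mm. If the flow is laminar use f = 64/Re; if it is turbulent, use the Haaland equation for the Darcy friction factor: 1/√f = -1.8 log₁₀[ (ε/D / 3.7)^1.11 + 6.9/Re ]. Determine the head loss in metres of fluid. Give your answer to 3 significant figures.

h_f ≈ 507 m

Reynolds number Re = ρVD/μ = 895 · 7.52 · 0.0266 / 0.111 = 1613.
Re < 2300 → laminar flow, so f = 64/Re = 64/1613 = 0.03968 (the turbulent correlation is not needed).
Darcy-Weisbach: ΔP = f(L/D)(ρV²/2) = 0.03968·(118/0.0266)·(895·7.52²/2) = 0.03968·4436·2.531e+04 = 4.455e+06 Pa.
Head loss h_f = ΔP/(ρg) = 4.455e+06/(895·9.81) = 507 m.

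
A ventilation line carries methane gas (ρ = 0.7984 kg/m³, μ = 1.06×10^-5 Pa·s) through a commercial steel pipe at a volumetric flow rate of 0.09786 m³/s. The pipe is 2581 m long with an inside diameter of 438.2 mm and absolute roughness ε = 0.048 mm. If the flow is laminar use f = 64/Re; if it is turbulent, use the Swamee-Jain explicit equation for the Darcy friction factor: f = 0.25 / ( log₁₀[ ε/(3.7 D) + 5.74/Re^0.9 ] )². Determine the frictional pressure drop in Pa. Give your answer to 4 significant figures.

Cross-sectional area A = πD²/4 = π(0.4382)²/4 = 0.1508 m²; mean velocity V = Q/A = 0.09786/0.1508 = 0.6489 m/s.
Reynolds number Re = ρVD/μ = 0.7984 · 0.6489 · 0.4382 / 1.06e-05 = 2.142e+04.
Re > 4000 → turbulent. Relative roughness ε/D = 4.8e-05/0.4382 = 0.00011. Swamee-Jain: f = 0.25/(log₁₀[0.00011/3.7 + 5.74/2.142e+04^0.9])² = 0.25/(log₁₀[2.96e-05 + 0.000726])² = 0.25/(-3.121)² = 0.02566.
Darcy-Weisbach: ΔP = f(L/D)(ρV²/2) = 0.02566·(2581/0.4382)·(0.7984·0.6489²/2) = 0.02566·5890·0.1681 = 25.4 Pa.

ΔP ≈ 25.40 Pa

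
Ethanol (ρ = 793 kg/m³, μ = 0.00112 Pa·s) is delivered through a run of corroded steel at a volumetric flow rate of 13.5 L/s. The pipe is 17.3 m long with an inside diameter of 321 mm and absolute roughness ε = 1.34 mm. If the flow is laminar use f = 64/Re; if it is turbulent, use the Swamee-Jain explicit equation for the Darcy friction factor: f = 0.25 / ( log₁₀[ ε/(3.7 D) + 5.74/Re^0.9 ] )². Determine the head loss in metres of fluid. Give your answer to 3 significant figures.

h_f ≈ 0.00243 m

Q = 13.5 L/s = 13.5/1000 = 0.0135 m³/s.
Cross-sectional area A = πD²/4 = π(0.321)²/4 = 0.08093 m²; mean velocity V = Q/A = 0.0135/0.08093 = 0.1668 m/s.
Reynolds number Re = ρVD/μ = 793 · 0.1668 · 0.321 / 0.00112 = 3.791e+04.
Re > 4000 → turbulent. Relative roughness ε/D = 0.00134/0.321 = 0.00417. Swamee-Jain: f = 0.25/(log₁₀[0.00417/3.7 + 5.74/3.791e+04^0.9])² = 0.25/(log₁₀[0.00113 + 0.000435])² = 0.25/(-2.806)² = 0.03175.
Darcy-Weisbach: ΔP = f(L/D)(ρV²/2) = 0.03175·(17.3/0.321)·(793·0.1668²/2) = 0.03175·53.89·11.03 = 18.88 Pa.
Head loss h_f = ΔP/(ρg) = 18.88/(793·9.81) = 0.00243 m.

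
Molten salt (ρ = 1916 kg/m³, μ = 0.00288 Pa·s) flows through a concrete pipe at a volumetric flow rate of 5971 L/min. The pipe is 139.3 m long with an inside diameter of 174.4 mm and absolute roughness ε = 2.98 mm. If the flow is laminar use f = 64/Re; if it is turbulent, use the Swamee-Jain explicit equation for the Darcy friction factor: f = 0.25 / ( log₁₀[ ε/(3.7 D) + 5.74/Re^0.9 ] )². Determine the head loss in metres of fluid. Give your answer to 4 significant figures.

h_f ≈ 32.50 m

Q = 5971 L/min = 5971/60000 = 0.09952 m³/s.
Cross-sectional area A = πD²/4 = π(0.1744)²/4 = 0.02389 m²; mean velocity V = Q/A = 0.09952/0.02389 = 4.166 m/s.
Reynolds number Re = ρVD/μ = 1916 · 4.166 · 0.1744 / 0.00288 = 4.834e+05.
Re > 4000 → turbulent. Relative roughness ε/D = 0.00298/0.1744 = 0.0171. Swamee-Jain: f = 0.25/(log₁₀[0.0171/3.7 + 5.74/4.834e+05^0.9])² = 0.25/(log₁₀[0.00462 + 4.4e-05])² = 0.25/(-2.331)² = 0.04599.
Darcy-Weisbach: ΔP = f(L/D)(ρV²/2) = 0.04599·(139.3/0.1744)·(1916·4.166²/2) = 0.04599·798.7·1.663e+04 = 6.108e+05 Pa.
Head loss h_f = ΔP/(ρg) = 6.108e+05/(1916·9.81) = 32.50 m.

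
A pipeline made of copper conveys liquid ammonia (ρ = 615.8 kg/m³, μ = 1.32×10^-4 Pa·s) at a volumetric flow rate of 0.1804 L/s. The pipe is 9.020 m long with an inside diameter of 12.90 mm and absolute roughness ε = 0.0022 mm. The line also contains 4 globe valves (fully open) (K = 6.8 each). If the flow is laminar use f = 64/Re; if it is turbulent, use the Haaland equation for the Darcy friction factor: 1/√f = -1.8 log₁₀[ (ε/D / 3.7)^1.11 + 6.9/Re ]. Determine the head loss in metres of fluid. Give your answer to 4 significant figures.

Q = 0.1804 L/s = 0.1804/1000 = 0.0001804 m³/s.
Cross-sectional area A = πD²/4 = π(0.0129)²/4 = 0.0001307 m²; mean velocity V = Q/A = 0.0001804/0.0001307 = 1.38 m/s.
Reynolds number Re = ρVD/μ = 615.8 · 1.38 · 0.0129 / 0.000132 = 8.307e+04.
Re > 4000 → turbulent. Relative roughness ε/D = 2.2e-06/0.0129 = 0.000171. Haaland: 1/√f = -1.8 log₁₀[(0.000171/3.7)^1.11 + 6.9/8.307e+04] = -1.8 log₁₀[1.54e-05 + 8.31e-05] = 7.212, so f = 0.01922.
Total minor-loss coefficient ΣK = 4·6.8 = 27.2.
ΔP = [f·L/D + ΣK]·(ρV²/2) = [0.01922·9.02/0.0129 + 27.2]·(615.8·1.38²/2) = [13.44 + 27.2]·586.6 = 2.384e+04 Pa.
Head loss h_f = ΔP/(ρg) = 2.384e+04/(615.8·9.81) = 3.946 m.

h_f ≈ 3.946 m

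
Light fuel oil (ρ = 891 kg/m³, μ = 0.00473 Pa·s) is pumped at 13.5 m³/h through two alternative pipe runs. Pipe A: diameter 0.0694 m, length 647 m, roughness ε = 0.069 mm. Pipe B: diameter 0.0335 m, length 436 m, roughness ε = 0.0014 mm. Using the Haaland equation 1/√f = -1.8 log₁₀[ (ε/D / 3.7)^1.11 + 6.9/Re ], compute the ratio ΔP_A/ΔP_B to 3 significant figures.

ΔP_A/ΔP_B ≈ 0.0490

Pipe A: V = Q/A = 0.00375/0.003783 = 0.9913 m/s; Re = 1.296e+04; ε/D = 0.000994; Haaland → f = 0.03027; ΔP_A = f(L/D)(ρV²/2) = 1.236e+05 Pa.
Pipe B: V = Q/A = 0.00375/0.0008814 = 4.255 m/s; Re = 2.685e+04; ε/D = 4.18e-05; Haaland → f = 0.02402; ΔP_B = f(L/D)(ρV²/2) = 2.521e+06 Pa.
ΔP_A/ΔP_B = 1.236e+05/2.521e+06 = 0.0490.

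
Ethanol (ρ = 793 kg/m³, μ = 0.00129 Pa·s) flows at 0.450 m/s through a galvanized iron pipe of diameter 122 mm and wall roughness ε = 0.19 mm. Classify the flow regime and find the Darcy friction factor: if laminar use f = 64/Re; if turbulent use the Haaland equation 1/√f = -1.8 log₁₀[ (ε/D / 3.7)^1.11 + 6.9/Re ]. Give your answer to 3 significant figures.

f ≈ 0.0264

Re = ρVD/μ = 793·0.45·0.122/0.00129 = 3.375e+04.
Re > 4000 → turbulent. ε/D = 0.00019/0.122 = 0.00156; Haaland: 1/√f = -1.8 log₁₀[0.000179 + 0.000204] = 6.149, so f = 0.02645.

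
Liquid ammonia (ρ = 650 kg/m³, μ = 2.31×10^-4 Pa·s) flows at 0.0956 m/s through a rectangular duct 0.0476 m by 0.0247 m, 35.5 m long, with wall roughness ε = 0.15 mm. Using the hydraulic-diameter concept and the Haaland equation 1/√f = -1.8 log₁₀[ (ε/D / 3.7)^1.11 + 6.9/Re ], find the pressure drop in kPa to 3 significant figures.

Hydraulic diameter D_h = 4A/P = 4·(0.0476·0.0247)/(2·(0.0476+0.0247)) = 0.004703/0.1446 = 0.03252 m.
Re = ρVD_h/μ = 650·0.0956·0.03252/0.000231 = 8749.
ε/D_h = 0.00015/0.03252 = 0.00461; Haaland gives 1/√f = -1.8 log₁₀[0.000597+0.000789] = 5.145, so f = 0.03778.
ΔP = f(L/D_h)(ρV²/2) = 0.03778·35.5/0.03252·2.97 = 122.5 Pa.
ΔP = 0.122 kPa.

ΔP ≈ 0.122 kPa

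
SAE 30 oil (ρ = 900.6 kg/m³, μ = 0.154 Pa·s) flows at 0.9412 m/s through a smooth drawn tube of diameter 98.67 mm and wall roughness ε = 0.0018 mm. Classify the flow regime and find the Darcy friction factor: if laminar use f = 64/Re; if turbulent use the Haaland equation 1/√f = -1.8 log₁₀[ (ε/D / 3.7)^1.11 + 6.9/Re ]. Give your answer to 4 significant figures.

f ≈ 0.1178

Re = ρVD/μ = 900.6·0.9412·0.09867/0.154 = 543.1.
Re < 2300 → laminar, so f = 64/Re = 0.1178 (roughness is irrelevant in laminar flow).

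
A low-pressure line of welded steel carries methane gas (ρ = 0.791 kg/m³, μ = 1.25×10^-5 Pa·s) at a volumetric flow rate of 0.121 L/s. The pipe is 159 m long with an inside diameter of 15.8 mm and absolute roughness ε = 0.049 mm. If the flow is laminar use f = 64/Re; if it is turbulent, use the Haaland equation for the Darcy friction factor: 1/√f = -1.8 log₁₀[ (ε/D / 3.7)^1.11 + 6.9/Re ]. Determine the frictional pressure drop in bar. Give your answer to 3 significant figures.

ΔP ≈ 0.00157 bar

Q = 0.121 L/s = 0.121/1000 = 0.000121 m³/s.
Cross-sectional area A = πD²/4 = π(0.0158)²/4 = 0.0001961 m²; mean velocity V = Q/A = 0.000121/0.0001961 = 0.6171 m/s.
Reynolds number Re = ρVD/μ = 0.791 · 0.6171 · 0.0158 / 1.25e-05 = 617.
Re < 2300 → laminar flow, so f = 64/Re = 64/617 = 0.1037 (the turbulent correlation is not needed).
Darcy-Weisbach: ΔP = f(L/D)(ρV²/2) = 0.1037·(159/0.0158)·(0.791·0.6171²/2) = 0.1037·1.006e+04·0.1506 = 157.2 Pa.
ΔP = 157.2 Pa = 0.00157 bar.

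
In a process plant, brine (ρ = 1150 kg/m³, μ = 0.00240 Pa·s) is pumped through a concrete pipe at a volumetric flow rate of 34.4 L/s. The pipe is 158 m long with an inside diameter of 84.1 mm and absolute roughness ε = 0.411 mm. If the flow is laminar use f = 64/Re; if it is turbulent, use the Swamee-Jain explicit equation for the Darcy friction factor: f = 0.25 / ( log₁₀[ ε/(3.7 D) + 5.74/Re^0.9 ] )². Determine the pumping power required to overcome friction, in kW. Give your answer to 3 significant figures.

Q = 34.4 L/s = 34.4/1000 = 0.0344 m³/s.
Cross-sectional area A = πD²/4 = π(0.0841)²/4 = 0.005555 m²; mean velocity V = Q/A = 0.0344/0.005555 = 6.193 m/s.
Reynolds number Re = ρVD/μ = 1150 · 6.193 · 0.0841 / 0.0024 = 2.496e+05.
Re > 4000 → turbulent. Relative roughness ε/D = 0.000411/0.0841 = 0.00489. Swamee-Jain: f = 0.25/(log₁₀[0.00489/3.7 + 5.74/2.496e+05^0.9])² = 0.25/(log₁₀[0.00132 + 7.97e-05])² = 0.25/(-2.854)² = 0.0307.
Darcy-Weisbach: ΔP = f(L/D)(ρV²/2) = 0.0307·(158/0.0841)·(1150·6.193²/2) = 0.0307·1879·2.205e+04 = 1.272e+06 Pa.
Pumping power P = QΔP = 0.0344·1.272e+06 = 43750 W = 43.7 kW.

P ≈ 43.7 kW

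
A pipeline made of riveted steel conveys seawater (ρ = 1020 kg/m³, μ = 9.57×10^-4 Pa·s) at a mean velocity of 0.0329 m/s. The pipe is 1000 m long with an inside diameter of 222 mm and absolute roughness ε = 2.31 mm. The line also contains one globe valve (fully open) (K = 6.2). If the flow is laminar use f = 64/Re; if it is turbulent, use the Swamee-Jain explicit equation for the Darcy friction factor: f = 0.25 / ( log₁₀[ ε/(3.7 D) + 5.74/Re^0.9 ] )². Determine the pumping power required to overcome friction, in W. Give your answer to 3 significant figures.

P ≈ 0.149 W

Reynolds number Re = ρVD/μ = 1020 · 0.0329 · 0.222 / 0.000957 = 7785.
Re > 4000 → turbulent. Relative roughness ε/D = 0.00231/0.222 = 0.0104. Swamee-Jain: f = 0.25/(log₁₀[0.0104/3.7 + 5.74/7785^0.9])² = 0.25/(log₁₀[0.00281 + 0.00181])² = 0.25/(-2.335)² = 0.04583.
Total minor-loss coefficient ΣK = 1·6.2 = 6.2.
ΔP = [f·L/D + ΣK]·(ρV²/2) = [0.04583·1000/0.222 + 6.2]·(1020·0.0329²/2) = [206.5 + 6.2]·0.552 = 117.4 Pa.
Q = V·A = 0.0329·0.03871 = 0.001273 m³/s.
Pumping power P = QΔP = 0.001273·117.4 = 0.1495 W = 0.149 W.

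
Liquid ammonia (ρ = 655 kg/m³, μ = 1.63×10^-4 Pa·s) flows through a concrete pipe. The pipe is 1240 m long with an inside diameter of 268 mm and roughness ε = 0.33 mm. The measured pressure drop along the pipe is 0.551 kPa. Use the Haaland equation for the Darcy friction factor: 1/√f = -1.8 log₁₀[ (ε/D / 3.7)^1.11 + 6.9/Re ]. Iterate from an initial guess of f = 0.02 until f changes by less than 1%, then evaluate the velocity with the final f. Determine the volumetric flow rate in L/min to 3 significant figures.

Rearranging Darcy-Weisbach: V = √(2·ΔP·D/(f·L·ρ)). With ε/D = 0.00033/0.268 = 0.00123, iterate starting from f = 0.02:
  f = 0.02 → V = √(2·551·0.268/(0.02·1240·655)) = 0.1348 m/s; Re = ρVD/μ = 1.452e+05; f → 0.02216
  f = 0.02216 → V = 0.1281 m/s; Re = 1.379e+05; f → 0.02223
Converged (Δf/f < 1%). With the final f = 0.02223: V = √(2·551·0.268/(0.02223·1240·655)) = 0.1279 m/s.
Q = V·A = 0.1279·(π/4·0.268²) = 0.007214 m³/s = 433 L/min.

Q ≈ 433 L/min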